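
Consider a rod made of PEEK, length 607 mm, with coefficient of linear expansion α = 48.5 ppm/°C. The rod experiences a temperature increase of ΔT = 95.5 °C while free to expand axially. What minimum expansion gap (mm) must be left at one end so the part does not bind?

2.81 mm

ΔL = α·L₀·ΔT = 48.5×10⁻⁶ × 607 mm × 95.50 K = 2.81 mm.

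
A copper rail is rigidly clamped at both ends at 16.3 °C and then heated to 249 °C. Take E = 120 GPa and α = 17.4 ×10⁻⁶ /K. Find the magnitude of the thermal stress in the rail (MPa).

ΔT = 232.7 K. Constrained thermal stress σ = E·α·ΔT = 120.0×10³ MPa × 17.4×10⁻⁶ × 232.7 = 486 MPa (compressive).

486 MPa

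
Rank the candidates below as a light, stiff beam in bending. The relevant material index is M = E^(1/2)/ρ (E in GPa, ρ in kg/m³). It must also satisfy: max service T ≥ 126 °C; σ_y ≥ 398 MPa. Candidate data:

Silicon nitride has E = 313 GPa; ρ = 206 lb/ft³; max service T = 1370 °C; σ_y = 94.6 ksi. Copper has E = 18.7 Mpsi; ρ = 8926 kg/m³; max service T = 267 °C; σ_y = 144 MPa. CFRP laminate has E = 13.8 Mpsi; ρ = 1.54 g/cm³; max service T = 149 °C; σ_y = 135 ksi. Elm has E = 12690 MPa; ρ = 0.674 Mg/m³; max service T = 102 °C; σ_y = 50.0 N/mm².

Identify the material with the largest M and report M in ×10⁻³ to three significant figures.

Screen on constraints: max service T ≥ 126 °C; σ_y ≥ 398 MPa. Survivors: silicon nitride, CFRP laminate.
Normalizing units and computing the index:
  silicon nitride: E = 313.0 GPa, ρ = 3300 kg/m³
  CFRP laminate: E = 95.15 GPa, ρ = 1540 kg/m³
  CFRP laminate: M = 6.33×10⁻³
  silicon nitride: M = 5.36×10⁻³
CFRP laminate ranks first.

CFRP laminate, M = 6.33×10⁻³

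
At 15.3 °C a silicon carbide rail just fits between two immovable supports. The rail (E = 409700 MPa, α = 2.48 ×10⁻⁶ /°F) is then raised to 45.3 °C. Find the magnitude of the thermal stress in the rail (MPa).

E = 409700 MPa = 409.7 GPa.
α = 2.48×10⁻⁶/°F × 9/5 = 4.46×10⁻⁶/K.
ΔT = 30.00 K. Constrained thermal stress σ = E·α·ΔT = 409.7×10³ MPa × 4.46×10⁻⁶ × 30.00 = 54.9 MPa (compressive).

54.9 MPa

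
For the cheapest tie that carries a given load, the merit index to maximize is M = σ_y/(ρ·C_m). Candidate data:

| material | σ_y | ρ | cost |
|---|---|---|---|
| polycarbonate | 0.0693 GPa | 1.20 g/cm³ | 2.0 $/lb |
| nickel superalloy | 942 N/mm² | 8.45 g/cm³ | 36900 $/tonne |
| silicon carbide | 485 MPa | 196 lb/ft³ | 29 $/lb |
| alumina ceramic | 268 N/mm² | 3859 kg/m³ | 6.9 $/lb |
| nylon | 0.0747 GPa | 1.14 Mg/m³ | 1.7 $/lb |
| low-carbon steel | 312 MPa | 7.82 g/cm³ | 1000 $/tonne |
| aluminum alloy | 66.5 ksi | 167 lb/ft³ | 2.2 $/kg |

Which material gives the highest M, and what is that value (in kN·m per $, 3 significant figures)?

Putting every candidate on a common basis:
  polycarbonate: σ_y = 69.30 MPa, ρ = 1200 kg/m³, cost = 4.409 $/kg
  nickel superalloy: σ_y = 942.0 MPa, ρ = 8450 kg/m³, cost = 36.90 $/kg
  silicon carbide: σ_y = 485.0 MPa, ρ = 3140 kg/m³, cost = 63.93 $/kg
  alumina ceramic: σ_y = 268.0 MPa, ρ = 3859 kg/m³, cost = 15.21 $/kg
  nylon: σ_y = 74.70 MPa, ρ = 1140 kg/m³, cost = 3.748 $/kg
  low-carbon steel: σ_y = 312.0 MPa, ρ = 7820 kg/m³, cost = 1.000 $/kg
  aluminum alloy: σ_y = 458.5 MPa, ρ = 2675 kg/m³, cost = 2.200 $/kg
  aluminum alloy: M = 77.9 kN·m per $
  low-carbon steel: M = 39.9 kN·m per $
  nylon: M = 17.5 kN·m per $
  polycarbonate: M = 13.1 kN·m per $
  alumina ceramic: M = 4.57 kN·m per $
  nickel superalloy: M = 3.02 kN·m per $
  silicon carbide: M = 2.42 kN·m per $
Aluminum alloy ranks first.

aluminum alloy, M = 77.9 kN·m per $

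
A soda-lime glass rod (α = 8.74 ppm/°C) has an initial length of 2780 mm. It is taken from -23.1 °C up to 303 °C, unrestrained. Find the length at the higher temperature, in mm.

2787.9 mm

ΔT = 303 − (-23.1) = 326.1 K.
ΔL = α·L₀·ΔT = 8.74×10⁻⁶ × 2780 mm × 326.1 K = 7.92 mm.
L = L₀ + ΔL = 2780 + 7.92 = 2787.9 mm.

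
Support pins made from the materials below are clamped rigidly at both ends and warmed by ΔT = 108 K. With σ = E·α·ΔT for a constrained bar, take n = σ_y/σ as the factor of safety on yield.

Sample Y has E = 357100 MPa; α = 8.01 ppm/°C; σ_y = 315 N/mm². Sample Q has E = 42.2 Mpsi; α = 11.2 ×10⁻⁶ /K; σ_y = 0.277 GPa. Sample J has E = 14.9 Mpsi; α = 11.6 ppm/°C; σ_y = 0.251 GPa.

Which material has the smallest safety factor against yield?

With everything in SI (GPa, ×10⁻⁶/K, MPa):
  sample Y: E = 357.1, α = 8.01, σ_y = 315.0 → σ = 309 MPa, n = 1.02
  sample Q: E = 291.0, α = 11.2, σ_y = 277.0 → σ = 352 MPa, n = 0.787
  sample J: E = 102.7, α = 11.6, σ_y = 251.0 → σ = 129 MPa, n = 1.95
The minimum is sample Q at n = 0.787.

sample Q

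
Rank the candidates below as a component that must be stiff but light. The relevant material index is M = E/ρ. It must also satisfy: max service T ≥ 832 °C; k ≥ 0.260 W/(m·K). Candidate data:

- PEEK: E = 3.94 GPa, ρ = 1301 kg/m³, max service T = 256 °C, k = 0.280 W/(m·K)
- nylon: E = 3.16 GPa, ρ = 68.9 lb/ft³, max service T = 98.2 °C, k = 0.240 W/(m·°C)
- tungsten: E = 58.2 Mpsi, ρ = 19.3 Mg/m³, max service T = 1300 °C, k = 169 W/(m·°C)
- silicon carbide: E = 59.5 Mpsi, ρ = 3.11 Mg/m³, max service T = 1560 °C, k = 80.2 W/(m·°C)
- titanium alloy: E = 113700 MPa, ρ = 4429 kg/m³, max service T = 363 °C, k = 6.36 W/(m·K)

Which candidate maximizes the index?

Screen on constraints: max service T ≥ 832 °C; k ≥ 0.260 W/(m·K). Survivors: tungsten, silicon carbide.
Convert each candidate to consistent units, then evaluate M:
  tungsten: E = 401.3 GPa, ρ = 19300 kg/m³
  silicon carbide: E = 410.2 GPa, ρ = 3110 kg/m³
  silicon carbide: M = 132 MN·m/kg
  tungsten: M = 20.8 MN·m/kg
The maximum is for silicon carbide.

silicon carbide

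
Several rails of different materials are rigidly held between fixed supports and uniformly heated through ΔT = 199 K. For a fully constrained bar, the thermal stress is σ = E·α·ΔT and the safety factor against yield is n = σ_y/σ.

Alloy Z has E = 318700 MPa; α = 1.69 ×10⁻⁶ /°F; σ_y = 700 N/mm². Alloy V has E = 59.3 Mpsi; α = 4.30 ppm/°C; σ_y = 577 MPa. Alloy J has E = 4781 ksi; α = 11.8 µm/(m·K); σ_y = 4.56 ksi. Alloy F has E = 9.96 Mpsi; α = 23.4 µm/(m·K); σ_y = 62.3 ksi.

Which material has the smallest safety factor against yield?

alloy J

Converting E to GPa, α to ×10⁻⁶/K, σ_y to MPa, then σ and n for each:
  alloy Z: E = 318.7, α = 3.04, σ_y = 700.0 → σ = 193 MPa, n = 3.63
  alloy V: E = 408.9, α = 4.30, σ_y = 577.0 → σ = 350 MPa, n = 1.65
  alloy J: E = 32.96, α = 11.8, σ_y = 31.44 → σ = 77.4 MPa, n = 0.406
  alloy F: E = 68.67, α = 23.4, σ_y = 429.5 → σ = 320 MPa, n = 1.34
Smallest n: alloy J with n = 0.406.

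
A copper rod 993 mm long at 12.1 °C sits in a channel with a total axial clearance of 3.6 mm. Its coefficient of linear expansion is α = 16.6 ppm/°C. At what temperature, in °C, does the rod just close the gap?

230 °C

α·L₀·ΔT = 3.6 mm ⇒ ΔT = 3.6 / (16.6×10⁻⁶ × 993.0) = 218.4 K.
T = 12.1 + 218.4 = 230.5 °C.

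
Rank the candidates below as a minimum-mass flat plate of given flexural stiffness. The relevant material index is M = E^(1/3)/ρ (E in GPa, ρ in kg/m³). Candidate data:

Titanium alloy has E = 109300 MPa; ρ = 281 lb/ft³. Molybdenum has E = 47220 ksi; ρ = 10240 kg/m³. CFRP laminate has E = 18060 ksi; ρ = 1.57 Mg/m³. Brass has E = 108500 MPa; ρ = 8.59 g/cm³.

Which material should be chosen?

CFRP laminate

In SI units:
  titanium alloy: E = 109.3 GPa, ρ = 4501 kg/m³
  molybdenum: E = 325.6 GPa, ρ = 10240 kg/m³
  CFRP laminate: E = 124.5 GPa, ρ = 1570 kg/m³
  brass: E = 108.5 GPa, ρ = 8590 kg/m³
  CFRP laminate: M = 3.18×10⁻³
  titanium alloy: M = 1.06×10⁻³
  molybdenum: M = 0.672×10⁻³
  brass: M = 0.555×10⁻³
CFRP laminate has the largest M.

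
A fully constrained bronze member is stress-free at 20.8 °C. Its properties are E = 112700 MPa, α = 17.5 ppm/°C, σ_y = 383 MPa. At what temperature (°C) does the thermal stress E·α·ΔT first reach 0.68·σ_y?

153 °C

E = 112700 MPa = 112.7 GPa.
E·α·ΔT = 260.4 MPa ⇒ ΔT = 260.4 / (112.7×10³ × 17.5×10⁻⁶) = 132.1 K.
T = 20.8 + 132.1 = 152.9 °C.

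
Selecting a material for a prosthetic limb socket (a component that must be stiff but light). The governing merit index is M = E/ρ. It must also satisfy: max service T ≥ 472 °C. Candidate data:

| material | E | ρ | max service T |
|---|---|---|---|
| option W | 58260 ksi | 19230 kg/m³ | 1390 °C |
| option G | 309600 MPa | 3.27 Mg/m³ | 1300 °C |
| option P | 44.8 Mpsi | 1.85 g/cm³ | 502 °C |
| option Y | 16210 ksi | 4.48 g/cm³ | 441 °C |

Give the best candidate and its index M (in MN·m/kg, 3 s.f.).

Screen on constraints: max service T ≥ 472 °C. Survivors: option W, option G, option P.
Convert each candidate to consistent units, then evaluate M:
  option W: E = 401.7 GPa, ρ = 19230 kg/m³
  option G: E = 309.6 GPa, ρ = 3270 kg/m³
  option P: E = 308.9 GPa, ρ = 1850 kg/m³
  option P: M = 167 MN·m/kg
  option G: M = 94.7 MN·m/kg
  option W: M = 20.9 MN·m/kg
Option P ranks first.

option P, M = 167 MN·m/kg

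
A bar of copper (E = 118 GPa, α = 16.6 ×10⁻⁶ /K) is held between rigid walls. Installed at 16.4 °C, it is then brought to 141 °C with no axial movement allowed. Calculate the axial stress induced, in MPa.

244 MPa

ΔT = 124.6 K. Constrained thermal stress σ = E·α·ΔT = 118.0×10³ MPa × 16.6×10⁻⁶ × 124.6 = 244 MPa (compressive).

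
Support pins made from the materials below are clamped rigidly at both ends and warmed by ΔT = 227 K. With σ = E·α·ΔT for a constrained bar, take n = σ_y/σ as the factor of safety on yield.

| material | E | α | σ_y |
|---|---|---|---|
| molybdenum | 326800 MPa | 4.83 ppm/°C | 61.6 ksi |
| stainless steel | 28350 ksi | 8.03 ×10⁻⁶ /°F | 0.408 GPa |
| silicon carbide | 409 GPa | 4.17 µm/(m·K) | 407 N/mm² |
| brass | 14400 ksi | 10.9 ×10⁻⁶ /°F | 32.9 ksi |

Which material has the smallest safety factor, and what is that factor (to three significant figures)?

brass, n = 0.513

Converting E to GPa, α to ×10⁻⁶/K, σ_y to MPa, then σ and n for each:
  molybdenum: E = 326.8, α = 4.83, σ_y = 424.7 → σ = 358 MPa, n = 1.19
  stainless steel: E = 195.5, α = 14.5, σ_y = 408.0 → σ = 641 MPa, n = 0.636
  silicon carbide: E = 409.0, α = 4.17, σ_y = 407.0 → σ = 387 MPa, n = 1.05
  brass: E = 99.28, α = 19.6, σ_y = 226.8 → σ = 442 MPa, n = 0.513
The minimum is brass at n = 0.513.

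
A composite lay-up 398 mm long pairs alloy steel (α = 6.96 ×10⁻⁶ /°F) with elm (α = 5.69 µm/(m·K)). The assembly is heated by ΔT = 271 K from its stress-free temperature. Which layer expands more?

alloy steel

alloy steel: α = 6.96×10⁻⁶/°F × 9/5 = 12.5×10⁻⁶/K.
α(alloy steel) = 12.5×10⁻⁶/K vs α(elm) = 5.69×10⁻⁶/K.
Higher α expands more for the same ΔT: alloy steel.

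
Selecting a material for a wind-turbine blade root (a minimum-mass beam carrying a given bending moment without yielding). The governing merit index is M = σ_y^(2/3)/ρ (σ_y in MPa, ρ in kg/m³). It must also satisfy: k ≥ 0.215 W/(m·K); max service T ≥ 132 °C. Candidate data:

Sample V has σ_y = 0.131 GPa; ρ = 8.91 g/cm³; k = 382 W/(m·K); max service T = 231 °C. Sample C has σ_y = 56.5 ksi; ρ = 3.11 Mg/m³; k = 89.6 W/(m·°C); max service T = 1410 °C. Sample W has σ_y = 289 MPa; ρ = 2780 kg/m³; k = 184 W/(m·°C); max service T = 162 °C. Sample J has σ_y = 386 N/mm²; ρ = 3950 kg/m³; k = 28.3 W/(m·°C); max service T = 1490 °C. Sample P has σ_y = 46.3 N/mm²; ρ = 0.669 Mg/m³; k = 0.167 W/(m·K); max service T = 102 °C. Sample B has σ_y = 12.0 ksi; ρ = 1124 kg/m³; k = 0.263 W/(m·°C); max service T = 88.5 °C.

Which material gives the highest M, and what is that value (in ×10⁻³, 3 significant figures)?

Screen on constraints: k ≥ 0.215 W/(m·K); max service T ≥ 132 °C. Survivors: sample V, sample C, sample W, sample J.
Normalizing units and computing the index:
  sample V: σ_y = 131.0 MPa, ρ = 8910 kg/m³
  sample C: σ_y = 389.6 MPa, ρ = 3110 kg/m³
  sample W: σ_y = 289.0 MPa, ρ = 2780 kg/m³
  sample J: σ_y = 386.0 MPa, ρ = 3950 kg/m³
  sample C: M = 17.2×10⁻³
  sample W: M = 15.7×10⁻³
  sample J: M = 13.4×10⁻³
  sample V: M = 2.89×10⁻³
The maximum is for sample C.

sample C, M = 17.2×10⁻³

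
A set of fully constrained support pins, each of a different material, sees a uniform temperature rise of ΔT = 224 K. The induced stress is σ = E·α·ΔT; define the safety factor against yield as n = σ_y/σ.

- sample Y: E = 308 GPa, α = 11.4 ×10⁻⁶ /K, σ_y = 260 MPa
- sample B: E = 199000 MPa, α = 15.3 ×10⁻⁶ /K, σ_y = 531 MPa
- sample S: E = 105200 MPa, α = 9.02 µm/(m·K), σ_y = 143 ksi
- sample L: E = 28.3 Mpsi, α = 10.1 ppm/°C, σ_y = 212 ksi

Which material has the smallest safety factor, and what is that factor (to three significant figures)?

sample Y, n = 0.331

With everything in SI (GPa, ×10⁻⁶/K, MPa):
  sample Y: E = 308.0, α = 11.4, σ_y = 260.0 → σ = 787 MPa, n = 0.331
  sample B: E = 199.0, α = 15.3, σ_y = 531.0 → σ = 682 MPa, n = 0.779
  sample S: E = 105.2, α = 9.02, σ_y = 986.0 → σ = 213 MPa, n = 4.64
  sample L: E = 195.1, α = 10.1, σ_y = 1462 → σ = 441 MPa, n = 3.31
Sample Y has the lowest safety factor, n = 0.331.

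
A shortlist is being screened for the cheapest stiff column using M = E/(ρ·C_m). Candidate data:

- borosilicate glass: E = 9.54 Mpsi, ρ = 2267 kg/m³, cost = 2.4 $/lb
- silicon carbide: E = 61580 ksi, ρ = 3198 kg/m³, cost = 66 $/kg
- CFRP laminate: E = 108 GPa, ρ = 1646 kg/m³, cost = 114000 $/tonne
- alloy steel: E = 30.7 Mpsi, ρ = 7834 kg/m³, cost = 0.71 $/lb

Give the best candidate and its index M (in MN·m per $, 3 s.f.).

Putting every candidate on a common basis:
  borosilicate glass: E = 65.78 GPa, ρ = 2267 kg/m³, cost = 5.291 $/kg
  silicon carbide: E = 424.6 GPa, ρ = 3198 kg/m³, cost = 66.00 $/kg
  CFRP laminate: E = 108.0 GPa, ρ = 1646 kg/m³, cost = 114.0 $/kg
  alloy steel: E = 211.7 GPa, ρ = 7834 kg/m³, cost = 1.565 $/kg
  alloy steel: M = 17.3 MN·m per $
  borosilicate glass: M = 5.48 MN·m per $
  silicon carbide: M = 2.01 MN·m per $
  CFRP laminate: M = 0.576 MN·m per $
Alloy steel has the largest M.

alloy steel, M = 17.3 MN·m per $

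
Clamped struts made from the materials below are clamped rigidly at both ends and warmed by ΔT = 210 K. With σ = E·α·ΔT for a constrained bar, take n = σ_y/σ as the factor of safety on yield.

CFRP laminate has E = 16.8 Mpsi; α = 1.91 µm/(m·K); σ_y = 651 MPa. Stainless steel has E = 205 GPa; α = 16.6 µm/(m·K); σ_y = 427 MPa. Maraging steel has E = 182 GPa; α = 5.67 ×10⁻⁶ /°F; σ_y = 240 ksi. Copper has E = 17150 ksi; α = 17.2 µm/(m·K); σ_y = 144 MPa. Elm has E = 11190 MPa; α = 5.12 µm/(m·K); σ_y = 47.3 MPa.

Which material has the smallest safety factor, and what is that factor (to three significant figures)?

copper, n = 0.337

In consistent units (E in GPa, α in ×10⁻⁶/K, σ_y in MPa):
  CFRP laminate: E = 115.8, α = 1.91, σ_y = 651.0 → σ = 46.5 MPa, n = 14.0
  stainless steel: E = 205.0, α = 16.6, σ_y = 427.0 → σ = 715 MPa, n = 0.598
  maraging steel: E = 182.0, α = 10.2, σ_y = 1655 → σ = 390 MPa, n = 4.24
  copper: E = 118.2, α = 17.2, σ_y = 144.0 → σ = 427 MPa, n = 0.337
  elm: E = 11.19, α = 5.12, σ_y = 47.30 → σ = 12.0 MPa, n = 3.93
Copper has the lowest safety factor, n = 0.337.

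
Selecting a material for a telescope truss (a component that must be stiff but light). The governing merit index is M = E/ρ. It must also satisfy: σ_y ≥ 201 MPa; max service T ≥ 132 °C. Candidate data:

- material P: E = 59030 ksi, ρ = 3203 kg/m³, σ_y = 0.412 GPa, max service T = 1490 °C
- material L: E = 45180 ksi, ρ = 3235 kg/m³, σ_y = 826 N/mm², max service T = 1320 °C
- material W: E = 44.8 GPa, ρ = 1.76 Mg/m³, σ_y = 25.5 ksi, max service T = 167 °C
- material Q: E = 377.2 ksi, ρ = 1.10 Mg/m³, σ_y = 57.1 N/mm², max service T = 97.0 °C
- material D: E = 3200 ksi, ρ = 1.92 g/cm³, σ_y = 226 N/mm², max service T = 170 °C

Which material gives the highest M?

Screen on constraints: σ_y ≥ 201 MPa; max service T ≥ 132 °C. Survivors: material P, material L, material D.
Normalizing units and computing the index:
  material P: E = 407.0 GPa, ρ = 3203 kg/m³
  material L: E = 311.5 GPa, ρ = 3235 kg/m³
  material D: E = 22.06 GPa, ρ = 1920 kg/m³
  material P: M = 127 MN·m/kg
  material L: M = 96.3 MN·m/kg
  material D: M = 11.5 MN·m/kg
Highest index: material P.

material P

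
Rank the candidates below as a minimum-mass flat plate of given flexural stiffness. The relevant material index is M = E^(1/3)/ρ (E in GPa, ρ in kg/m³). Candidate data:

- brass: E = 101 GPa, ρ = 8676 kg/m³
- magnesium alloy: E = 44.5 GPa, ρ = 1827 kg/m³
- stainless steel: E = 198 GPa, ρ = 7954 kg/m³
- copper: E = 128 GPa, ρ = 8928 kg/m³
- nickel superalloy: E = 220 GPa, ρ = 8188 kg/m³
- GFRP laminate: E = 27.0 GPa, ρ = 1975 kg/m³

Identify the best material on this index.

magnesium alloy

Computing M directly (units already consistent):
  magnesium alloy: M = 1.94×10⁻³
  GFRP laminate: M = 1.52×10⁻³
  nickel superalloy: M = 0.737×10⁻³
  stainless steel: M = 0.733×10⁻³
  copper: M = 0.564×10⁻³
  brass: M = 0.537×10⁻³
Highest index: magnesium alloy.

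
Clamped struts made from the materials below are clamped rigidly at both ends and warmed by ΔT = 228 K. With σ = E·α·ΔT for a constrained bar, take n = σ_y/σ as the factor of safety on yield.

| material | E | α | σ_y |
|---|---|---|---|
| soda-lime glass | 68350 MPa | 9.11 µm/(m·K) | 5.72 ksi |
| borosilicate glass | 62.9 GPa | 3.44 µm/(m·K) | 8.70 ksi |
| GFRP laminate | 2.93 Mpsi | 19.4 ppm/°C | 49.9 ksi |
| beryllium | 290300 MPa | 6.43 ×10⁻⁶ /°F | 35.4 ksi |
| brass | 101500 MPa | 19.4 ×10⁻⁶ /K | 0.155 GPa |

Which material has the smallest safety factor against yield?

Per material, after unit conversion:
  soda-lime glass: E = 68.35, α = 9.11, σ_y = 39.44 → σ = 142 MPa, n = 0.278
  borosilicate glass: E = 62.90, α = 3.44, σ_y = 59.98 → σ = 49.3 MPa, n = 1.22
  GFRP laminate: E = 20.20, α = 19.4, σ_y = 344.0 → σ = 89.4 MPa, n = 3.85
  beryllium: E = 290.3, α = 11.6, σ_y = 244.1 → σ = 766 MPa, n = 0.319
  brass: E = 101.5, α = 19.4, σ_y = 155.0 → σ = 449 MPa, n = 0.345
The minimum is soda-lime glass at n = 0.278.

soda-lime glass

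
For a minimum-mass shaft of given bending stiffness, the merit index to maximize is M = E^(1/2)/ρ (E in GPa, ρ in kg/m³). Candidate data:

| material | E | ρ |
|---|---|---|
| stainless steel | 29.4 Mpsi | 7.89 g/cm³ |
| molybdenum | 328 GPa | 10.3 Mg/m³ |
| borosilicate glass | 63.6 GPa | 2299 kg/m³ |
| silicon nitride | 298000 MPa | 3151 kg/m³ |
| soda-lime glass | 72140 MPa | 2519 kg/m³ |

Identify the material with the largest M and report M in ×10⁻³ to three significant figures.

silicon nitride, M = 5.48×10⁻³

Putting every candidate on a common basis:
  stainless steel: E = 202.7 GPa, ρ = 7890 kg/m³
  molybdenum: E = 328.0 GPa, ρ = 10300 kg/m³
  borosilicate glass: E = 63.60 GPa, ρ = 2299 kg/m³
  silicon nitride: E = 298.0 GPa, ρ = 3151 kg/m³
  soda-lime glass: E = 72.14 GPa, ρ = 2519 kg/m³
  silicon nitride: M = 5.48×10⁻³
  borosilicate glass: M = 3.47×10⁻³
  soda-lime glass: M = 3.37×10⁻³
  stainless steel: M = 1.80×10⁻³
  molybdenum: M = 1.76×10⁻³
Highest index: silicon nitride.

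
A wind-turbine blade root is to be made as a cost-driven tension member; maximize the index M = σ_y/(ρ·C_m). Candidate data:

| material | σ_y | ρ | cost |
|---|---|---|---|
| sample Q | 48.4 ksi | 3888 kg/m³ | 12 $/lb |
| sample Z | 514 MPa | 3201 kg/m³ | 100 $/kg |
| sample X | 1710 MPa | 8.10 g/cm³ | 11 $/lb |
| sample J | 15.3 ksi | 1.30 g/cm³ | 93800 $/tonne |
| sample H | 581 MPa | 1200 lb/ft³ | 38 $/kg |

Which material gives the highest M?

sample X

In SI units:
  sample Q: σ_y = 333.7 MPa, ρ = 3888 kg/m³, cost = 26.46 $/kg
  sample Z: σ_y = 514.0 MPa, ρ = 3201 kg/m³, cost = 100.0 $/kg
  sample X: σ_y = 1710 MPa, ρ = 8100 kg/m³, cost = 24.25 $/kg
  sample J: σ_y = 105.5 MPa, ρ = 1300 kg/m³, cost = 93.80 $/kg
  sample H: σ_y = 581.0 MPa, ρ = 19220 kg/m³, cost = 38.00 $/kg
  sample X: M = 8.71 kN·m per $
  sample Q: M = 3.24 kN·m per $
  sample Z: M = 1.61 kN·m per $
  sample J: M = 0.865 kN·m per $
  sample H: M = 0.795 kN·m per $
Sample X has the largest M.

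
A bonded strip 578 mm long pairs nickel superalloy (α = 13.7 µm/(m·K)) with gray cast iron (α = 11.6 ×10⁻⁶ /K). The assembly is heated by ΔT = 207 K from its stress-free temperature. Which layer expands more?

nickel superalloy

α(nickel superalloy) = 13.7×10⁻⁶/K vs α(gray cast iron) = 11.6×10⁻⁶/K.
Higher α expands more for the same ΔT: nickel superalloy.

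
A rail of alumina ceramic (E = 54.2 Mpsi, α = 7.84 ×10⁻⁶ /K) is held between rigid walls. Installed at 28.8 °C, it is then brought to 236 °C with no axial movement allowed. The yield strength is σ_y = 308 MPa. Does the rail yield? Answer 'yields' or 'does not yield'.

E = 54.2 Mpsi = 373.7 GPa.
ΔT = 207.2 K. Constrained thermal stress σ = E·α·ΔT = 373.7×10³ MPa × 7.84×10⁻⁶ × 207.2 = 607 MPa (compressive).
Compare to σ_y = 308 MPa: σ ≥ σ_y, so it yields.

yields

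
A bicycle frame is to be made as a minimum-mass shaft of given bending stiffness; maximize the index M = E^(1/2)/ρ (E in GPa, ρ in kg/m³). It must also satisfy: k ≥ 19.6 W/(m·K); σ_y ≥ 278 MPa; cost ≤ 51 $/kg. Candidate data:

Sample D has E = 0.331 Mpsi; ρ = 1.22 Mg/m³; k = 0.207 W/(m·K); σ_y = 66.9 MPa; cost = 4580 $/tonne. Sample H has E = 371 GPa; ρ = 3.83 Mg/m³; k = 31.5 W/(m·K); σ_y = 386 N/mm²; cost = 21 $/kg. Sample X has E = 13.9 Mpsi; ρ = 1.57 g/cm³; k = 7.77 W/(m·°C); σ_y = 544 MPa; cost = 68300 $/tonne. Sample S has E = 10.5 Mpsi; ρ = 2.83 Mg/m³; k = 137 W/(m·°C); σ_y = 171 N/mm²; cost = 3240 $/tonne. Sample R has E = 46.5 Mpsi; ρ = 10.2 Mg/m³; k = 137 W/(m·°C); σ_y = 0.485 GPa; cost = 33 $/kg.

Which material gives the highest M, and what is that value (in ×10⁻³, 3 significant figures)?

sample H, M = 5.03×10⁻³

Screen on constraints: k ≥ 19.6 W/(m·K); σ_y ≥ 278 MPa; cost ≤ 51 $/kg. Survivors: sample H, sample R.
In SI units:
  sample H: E = 371.0 GPa, ρ = 3830 kg/m³
  sample R: E = 320.6 GPa, ρ = 10200 kg/m³
  sample H: M = 5.03×10⁻³
  sample R: M = 1.76×10⁻³
The maximum is for sample H.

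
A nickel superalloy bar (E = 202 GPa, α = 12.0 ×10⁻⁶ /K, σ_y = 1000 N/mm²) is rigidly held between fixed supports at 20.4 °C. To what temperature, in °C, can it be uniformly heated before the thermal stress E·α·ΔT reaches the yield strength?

σ_y = 1000 N/mm² = 1000 MPa.
E·α·ΔT = 1000 MPa ⇒ ΔT = 1000 / (202.0×10³ × 12.0×10⁻⁶) = 412.5 K.
T = 20.4 + 412.5 = 432.9 °C.

433 °C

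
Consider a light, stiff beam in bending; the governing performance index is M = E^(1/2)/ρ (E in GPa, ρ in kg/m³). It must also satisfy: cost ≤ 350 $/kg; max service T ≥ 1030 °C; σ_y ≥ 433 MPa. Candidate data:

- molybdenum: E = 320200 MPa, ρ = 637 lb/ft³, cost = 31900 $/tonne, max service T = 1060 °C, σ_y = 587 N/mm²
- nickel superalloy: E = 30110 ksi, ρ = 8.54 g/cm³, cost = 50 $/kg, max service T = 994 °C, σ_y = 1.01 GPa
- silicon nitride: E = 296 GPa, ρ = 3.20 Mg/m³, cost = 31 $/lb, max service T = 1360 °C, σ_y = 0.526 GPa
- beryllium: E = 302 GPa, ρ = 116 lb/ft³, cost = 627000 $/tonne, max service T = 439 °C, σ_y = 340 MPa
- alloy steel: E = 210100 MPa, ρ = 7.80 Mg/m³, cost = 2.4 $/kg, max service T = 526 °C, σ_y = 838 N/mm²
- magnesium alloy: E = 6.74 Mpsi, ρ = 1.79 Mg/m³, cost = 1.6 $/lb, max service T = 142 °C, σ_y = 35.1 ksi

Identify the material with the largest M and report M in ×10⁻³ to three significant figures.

Screen on constraints: cost ≤ 350 $/kg; max service T ≥ 1030 °C; σ_y ≥ 433 MPa. Survivors: molybdenum, silicon nitride.
Convert each candidate to consistent units, then evaluate M:
  molybdenum: E = 320.2 GPa, ρ = 10200 kg/m³
  silicon nitride: E = 296.0 GPa, ρ = 3200 kg/m³
  silicon nitride: M = 5.38×10⁻³
  molybdenum: M = 1.75×10⁻³
The maximum is for silicon nitride.

silicon nitride, M = 5.38×10⁻³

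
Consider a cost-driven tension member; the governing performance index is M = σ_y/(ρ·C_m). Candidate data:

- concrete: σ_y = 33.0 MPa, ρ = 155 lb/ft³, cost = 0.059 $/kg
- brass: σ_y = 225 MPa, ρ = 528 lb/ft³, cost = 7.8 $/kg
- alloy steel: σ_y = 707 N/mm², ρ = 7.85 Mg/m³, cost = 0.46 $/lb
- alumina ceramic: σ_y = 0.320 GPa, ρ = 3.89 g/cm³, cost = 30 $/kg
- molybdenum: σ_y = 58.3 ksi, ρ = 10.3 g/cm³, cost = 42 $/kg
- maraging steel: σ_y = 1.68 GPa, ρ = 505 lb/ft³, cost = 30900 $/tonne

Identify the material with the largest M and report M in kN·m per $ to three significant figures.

concrete, M = 225 kN·m per $

Convert each candidate to consistent units, then evaluate M:
  concrete: σ_y = 33.00 MPa, ρ = 2483 kg/m³, cost = 0.05900 $/kg
  brass: σ_y = 225.0 MPa, ρ = 8458 kg/m³, cost = 7.800 $/kg
  alloy steel: σ_y = 707.0 MPa, ρ = 7850 kg/m³, cost = 1.014 $/kg
  alumina ceramic: σ_y = 320.0 MPa, ρ = 3890 kg/m³, cost = 30.00 $/kg
  molybdenum: σ_y = 402.0 MPa, ρ = 10300 kg/m³, cost = 42.00 $/kg
  maraging steel: σ_y = 1680 MPa, ρ = 8089 kg/m³, cost = 30.90 $/kg
  concrete: M = 225 kN·m per $
  alloy steel: M = 88.8 kN·m per $
  maraging steel: M = 6.72 kN·m per $
  brass: M = 3.41 kN·m per $
  alumina ceramic: M = 2.74 kN·m per $
  molybdenum: M = 0.929 kN·m per $
The maximum is for concrete.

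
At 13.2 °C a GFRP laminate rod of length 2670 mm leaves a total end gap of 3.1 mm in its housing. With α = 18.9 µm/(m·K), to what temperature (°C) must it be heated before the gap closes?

α·L₀·ΔT = 3.1 mm ⇒ ΔT = 3.1 / (18.9×10⁻⁶ × 2670.0) = 61.43 K.
T = 13.2 + 61.43 = 74.63 °C.

74.6 °C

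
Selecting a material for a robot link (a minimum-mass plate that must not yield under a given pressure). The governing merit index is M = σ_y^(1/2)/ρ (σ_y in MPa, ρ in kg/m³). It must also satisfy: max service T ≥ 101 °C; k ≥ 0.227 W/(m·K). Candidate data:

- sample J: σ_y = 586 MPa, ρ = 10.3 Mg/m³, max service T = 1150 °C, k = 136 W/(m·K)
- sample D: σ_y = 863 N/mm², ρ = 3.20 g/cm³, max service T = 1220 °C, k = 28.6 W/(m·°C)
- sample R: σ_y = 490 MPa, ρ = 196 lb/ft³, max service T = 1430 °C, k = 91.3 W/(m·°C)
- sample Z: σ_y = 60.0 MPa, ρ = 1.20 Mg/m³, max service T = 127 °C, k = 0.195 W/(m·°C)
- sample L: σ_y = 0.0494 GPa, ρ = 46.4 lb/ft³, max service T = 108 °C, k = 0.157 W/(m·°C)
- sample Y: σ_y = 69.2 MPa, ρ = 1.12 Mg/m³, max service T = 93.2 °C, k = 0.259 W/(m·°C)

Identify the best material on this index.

sample D

Screen on constraints: max service T ≥ 101 °C; k ≥ 0.227 W/(m·K). Survivors: sample J, sample D, sample R.
In SI units:
  sample J: σ_y = 586.0 MPa, ρ = 10300 kg/m³
  sample D: σ_y = 863.0 MPa, ρ = 3200 kg/m³
  sample R: σ_y = 490.0 MPa, ρ = 3140 kg/m³
  sample D: M = 9.18×10⁻³
  sample R: M = 7.05×10⁻³
  sample J: M = 2.35×10⁻³
Sample D ranks first.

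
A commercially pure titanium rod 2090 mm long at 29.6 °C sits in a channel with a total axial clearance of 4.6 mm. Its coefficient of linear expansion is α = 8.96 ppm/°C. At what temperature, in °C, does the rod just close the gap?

α·L₀·ΔT = 4.6 mm ⇒ ΔT = 4.6 / (8.96×10⁻⁶ × 2090.0) = 245.6 K.
T = 29.6 + 245.6 = 275.2 °C.

275 °C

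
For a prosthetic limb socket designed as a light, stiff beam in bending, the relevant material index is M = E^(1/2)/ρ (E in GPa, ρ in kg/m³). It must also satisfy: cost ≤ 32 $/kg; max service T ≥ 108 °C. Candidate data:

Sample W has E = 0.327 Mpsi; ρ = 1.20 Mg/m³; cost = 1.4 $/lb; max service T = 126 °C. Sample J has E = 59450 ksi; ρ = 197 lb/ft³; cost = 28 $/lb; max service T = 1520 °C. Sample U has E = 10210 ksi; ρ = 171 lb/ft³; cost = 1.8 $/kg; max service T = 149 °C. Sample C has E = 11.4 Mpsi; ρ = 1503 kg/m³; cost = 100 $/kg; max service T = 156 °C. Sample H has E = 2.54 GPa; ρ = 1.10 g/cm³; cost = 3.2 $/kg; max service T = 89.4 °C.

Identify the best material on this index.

sample U

Screen on constraints: cost ≤ 32 $/kg; max service T ≥ 108 °C. Survivors: sample W, sample U.
After converting to SI:
  sample W: E = 2.255 GPa, ρ = 1200 kg/m³
  sample U: E = 70.40 GPa, ρ = 2739 kg/m³
  sample U: M = 3.06×10⁻³
  sample W: M = 1.25×10⁻³
Highest index: sample U.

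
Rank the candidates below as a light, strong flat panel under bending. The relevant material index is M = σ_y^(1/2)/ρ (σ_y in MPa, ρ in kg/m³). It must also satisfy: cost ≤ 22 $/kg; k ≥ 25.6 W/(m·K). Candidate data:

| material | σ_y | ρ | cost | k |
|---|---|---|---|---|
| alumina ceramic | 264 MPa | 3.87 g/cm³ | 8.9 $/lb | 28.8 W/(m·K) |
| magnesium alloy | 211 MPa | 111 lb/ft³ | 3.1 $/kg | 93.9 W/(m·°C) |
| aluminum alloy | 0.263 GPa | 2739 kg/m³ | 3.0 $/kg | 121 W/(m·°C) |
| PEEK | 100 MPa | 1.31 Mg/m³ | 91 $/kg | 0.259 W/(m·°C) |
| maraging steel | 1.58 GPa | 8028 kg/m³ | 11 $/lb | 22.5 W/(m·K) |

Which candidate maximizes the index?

Screen on constraints: cost ≤ 22 $/kg; k ≥ 25.6 W/(m·K). Survivors: alumina ceramic, magnesium alloy, aluminum alloy.
Normalizing units and computing the index:
  alumina ceramic: σ_y = 264.0 MPa, ρ = 3870 kg/m³
  magnesium alloy: σ_y = 211.0 MPa, ρ = 1778 kg/m³
  aluminum alloy: σ_y = 263.0 MPa, ρ = 2739 kg/m³
  magnesium alloy: M = 8.17×10⁻³
  aluminum alloy: M = 5.92×10⁻³
  alumina ceramic: M = 4.20×10⁻³
Magnesium alloy ranks first.

magnesium alloy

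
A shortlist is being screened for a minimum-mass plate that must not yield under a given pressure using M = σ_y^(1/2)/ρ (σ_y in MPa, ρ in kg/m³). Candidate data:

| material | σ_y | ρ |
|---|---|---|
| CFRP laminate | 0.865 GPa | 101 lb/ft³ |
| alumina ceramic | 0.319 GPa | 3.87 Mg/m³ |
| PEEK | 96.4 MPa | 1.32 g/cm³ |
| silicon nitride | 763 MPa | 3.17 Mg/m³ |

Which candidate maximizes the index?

CFRP laminate

Normalizing units and computing the index:
  CFRP laminate: σ_y = 865.0 MPa, ρ = 1618 kg/m³
  alumina ceramic: σ_y = 319.0 MPa, ρ = 3870 kg/m³
  PEEK: σ_y = 96.40 MPa, ρ = 1320 kg/m³
  silicon nitride: σ_y = 763.0 MPa, ρ = 3170 kg/m³
  CFRP laminate: M = 18.2×10⁻³
  silicon nitride: M = 8.71×10⁻³
  PEEK: M = 7.44×10⁻³
  alumina ceramic: M = 4.62×10⁻³
The maximum is for CFRP laminate.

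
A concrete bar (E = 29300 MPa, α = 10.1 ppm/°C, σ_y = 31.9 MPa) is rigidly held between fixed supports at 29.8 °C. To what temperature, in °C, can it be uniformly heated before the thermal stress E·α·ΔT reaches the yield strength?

138 °C

E = 29300 MPa = 29.30 GPa.
E·α·ΔT = 31.90 MPa ⇒ ΔT = 31.90 / (29.30×10³ × 10.1×10⁻⁶) = 107.8 K.
T = 29.8 + 107.8 = 137.6 °C.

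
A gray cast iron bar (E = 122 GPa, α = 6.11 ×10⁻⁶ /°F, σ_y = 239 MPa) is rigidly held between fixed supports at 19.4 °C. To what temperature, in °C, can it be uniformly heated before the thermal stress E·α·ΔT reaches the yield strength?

198 °C

α = 6.11×10⁻⁶/°F × 9/5 = 11.0×10⁻⁶/K.
E·α·ΔT = 239.0 MPa ⇒ ΔT = 239.0 / (122.0×10³ × 11.0×10⁻⁶) = 178.1 K.
T = 19.4 + 178.1 = 197.5 °C.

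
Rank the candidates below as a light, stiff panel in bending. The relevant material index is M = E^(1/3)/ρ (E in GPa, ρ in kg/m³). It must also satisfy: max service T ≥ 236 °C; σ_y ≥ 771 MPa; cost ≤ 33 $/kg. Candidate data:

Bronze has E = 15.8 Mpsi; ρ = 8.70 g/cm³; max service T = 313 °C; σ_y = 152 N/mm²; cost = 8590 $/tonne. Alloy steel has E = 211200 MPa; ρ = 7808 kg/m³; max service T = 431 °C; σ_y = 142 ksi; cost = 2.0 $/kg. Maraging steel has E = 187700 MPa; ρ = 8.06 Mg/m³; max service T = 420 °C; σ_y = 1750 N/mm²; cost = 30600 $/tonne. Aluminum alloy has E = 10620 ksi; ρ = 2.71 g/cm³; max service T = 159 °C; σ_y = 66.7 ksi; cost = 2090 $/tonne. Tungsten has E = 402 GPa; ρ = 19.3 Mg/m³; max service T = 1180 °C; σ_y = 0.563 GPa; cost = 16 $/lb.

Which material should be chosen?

alloy steel

Screen on constraints: max service T ≥ 236 °C; σ_y ≥ 771 MPa; cost ≤ 33 $/kg. Survivors: alloy steel, maraging steel.
In SI units:
  alloy steel: E = 211.2 GPa, ρ = 7808 kg/m³
  maraging steel: E = 187.7 GPa, ρ = 8060 kg/m³
  alloy steel: M = 0.763×10⁻³
  maraging steel: M = 0.710×10⁻³
The maximum is for alloy steel.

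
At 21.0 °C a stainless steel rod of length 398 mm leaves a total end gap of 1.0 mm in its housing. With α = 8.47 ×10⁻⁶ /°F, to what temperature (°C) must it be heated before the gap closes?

186 °C

α = 8.47×10⁻⁶/°F × 9/5 = 15.2×10⁻⁶/K.
α·L₀·ΔT = 1.0 mm ⇒ ΔT = 1.0 / (15.2×10⁻⁶ × 398.0) = 164.8 K.
T = 21.0 + 164.8 = 185.8 °C.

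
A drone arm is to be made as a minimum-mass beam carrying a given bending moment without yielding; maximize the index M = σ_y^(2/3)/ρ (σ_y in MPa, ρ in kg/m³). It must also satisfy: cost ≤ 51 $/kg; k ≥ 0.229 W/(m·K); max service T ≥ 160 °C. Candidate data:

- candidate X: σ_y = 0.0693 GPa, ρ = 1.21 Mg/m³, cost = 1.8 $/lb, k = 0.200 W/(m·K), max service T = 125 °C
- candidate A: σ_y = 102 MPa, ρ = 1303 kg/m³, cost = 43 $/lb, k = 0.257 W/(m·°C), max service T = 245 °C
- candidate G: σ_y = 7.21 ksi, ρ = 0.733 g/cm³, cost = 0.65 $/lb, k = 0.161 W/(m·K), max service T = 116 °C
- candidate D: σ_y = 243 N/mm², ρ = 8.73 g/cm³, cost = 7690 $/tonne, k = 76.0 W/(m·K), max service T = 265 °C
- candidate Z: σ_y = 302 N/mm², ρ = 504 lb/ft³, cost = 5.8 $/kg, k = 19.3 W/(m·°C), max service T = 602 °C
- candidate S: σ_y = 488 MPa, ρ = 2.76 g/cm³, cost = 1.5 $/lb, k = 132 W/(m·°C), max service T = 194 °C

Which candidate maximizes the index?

Screen on constraints: cost ≤ 51 $/kg; k ≥ 0.229 W/(m·K); max service T ≥ 160 °C. Survivors: candidate D, candidate Z, candidate S.
In SI units:
  candidate D: σ_y = 243.0 MPa, ρ = 8730 kg/m³
  candidate Z: σ_y = 302.0 MPa, ρ = 8073 kg/m³
  candidate S: σ_y = 488.0 MPa, ρ = 2760 kg/m³
  candidate S: M = 22.5×10⁻³
  candidate Z: M = 5.58×10⁻³
  candidate D: M = 4.46×10⁻³
The maximum is for candidate S.

candidate S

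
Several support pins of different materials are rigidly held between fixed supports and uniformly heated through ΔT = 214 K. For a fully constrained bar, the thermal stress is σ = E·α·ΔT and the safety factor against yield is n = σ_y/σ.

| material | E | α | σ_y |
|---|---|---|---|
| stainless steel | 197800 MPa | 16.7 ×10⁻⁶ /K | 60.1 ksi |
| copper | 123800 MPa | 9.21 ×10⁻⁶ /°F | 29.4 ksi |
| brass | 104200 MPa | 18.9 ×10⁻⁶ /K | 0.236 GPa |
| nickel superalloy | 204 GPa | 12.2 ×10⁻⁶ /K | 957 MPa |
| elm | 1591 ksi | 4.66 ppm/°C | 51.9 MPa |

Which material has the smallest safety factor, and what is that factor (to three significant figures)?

copper, n = 0.462

Converting E to GPa, α to ×10⁻⁶/K, σ_y to MPa, then σ and n for each:
  stainless steel: E = 197.8, α = 16.7, σ_y = 414.4 → σ = 707 MPa, n = 0.586
  copper: E = 123.8, α = 16.6, σ_y = 202.7 → σ = 439 MPa, n = 0.462
  brass: E = 104.2, α = 18.9, σ_y = 236.0 → σ = 421 MPa, n = 0.560
  nickel superalloy: E = 204.0, α = 12.2, σ_y = 957.0 → σ = 533 MPa, n = 1.80
  elm: E = 10.97, α = 4.66, σ_y = 51.90 → σ = 10.9 MPa, n = 4.74
The minimum is copper at n = 0.462.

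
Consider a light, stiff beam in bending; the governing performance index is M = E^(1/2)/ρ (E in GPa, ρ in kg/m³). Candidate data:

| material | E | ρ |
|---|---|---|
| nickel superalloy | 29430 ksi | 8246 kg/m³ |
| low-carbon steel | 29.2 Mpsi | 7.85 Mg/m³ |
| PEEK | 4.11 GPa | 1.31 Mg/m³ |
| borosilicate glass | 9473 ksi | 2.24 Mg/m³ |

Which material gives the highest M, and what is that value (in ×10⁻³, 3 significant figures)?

borosilicate glass, M = 3.61×10⁻³

Normalizing units and computing the index:
  nickel superalloy: E = 202.9 GPa, ρ = 8246 kg/m³
  low-carbon steel: E = 201.3 GPa, ρ = 7850 kg/m³
  PEEK: E = 4.110 GPa, ρ = 1310 kg/m³
  borosilicate glass: E = 65.31 GPa, ρ = 2240 kg/m³
  borosilicate glass: M = 3.61×10⁻³
  low-carbon steel: M = 1.81×10⁻³
  nickel superalloy: M = 1.73×10⁻³
  PEEK: M = 1.55×10⁻³
The maximum is for borosilicate glass.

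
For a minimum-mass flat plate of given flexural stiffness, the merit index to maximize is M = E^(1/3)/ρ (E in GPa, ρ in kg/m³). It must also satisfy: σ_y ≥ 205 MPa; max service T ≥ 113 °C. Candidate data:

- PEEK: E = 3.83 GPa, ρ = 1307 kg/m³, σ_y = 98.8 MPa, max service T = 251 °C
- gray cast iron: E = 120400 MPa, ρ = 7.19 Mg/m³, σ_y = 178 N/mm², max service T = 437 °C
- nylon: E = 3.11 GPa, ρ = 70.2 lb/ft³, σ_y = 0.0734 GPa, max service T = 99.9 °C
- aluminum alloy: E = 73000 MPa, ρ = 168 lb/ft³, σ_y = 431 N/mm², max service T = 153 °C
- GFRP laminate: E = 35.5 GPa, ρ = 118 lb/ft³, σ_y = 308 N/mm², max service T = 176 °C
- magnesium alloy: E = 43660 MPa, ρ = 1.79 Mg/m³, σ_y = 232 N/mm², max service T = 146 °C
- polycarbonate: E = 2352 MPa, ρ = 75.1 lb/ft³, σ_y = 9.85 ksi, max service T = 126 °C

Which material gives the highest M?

magnesium alloy

Screen on constraints: σ_y ≥ 205 MPa; max service T ≥ 113 °C. Survivors: aluminum alloy, GFRP laminate, magnesium alloy.
In SI units:
  aluminum alloy: E = 73.00 GPa, ρ = 2691 kg/m³
  GFRP laminate: E = 35.50 GPa, ρ = 1890 kg/m³
  magnesium alloy: E = 43.66 GPa, ρ = 1790 kg/m³
  magnesium alloy: M = 1.97×10⁻³
  GFRP laminate: M = 1.74×10⁻³
  aluminum alloy: M = 1.55×10⁻³
The maximum is for magnesium alloy.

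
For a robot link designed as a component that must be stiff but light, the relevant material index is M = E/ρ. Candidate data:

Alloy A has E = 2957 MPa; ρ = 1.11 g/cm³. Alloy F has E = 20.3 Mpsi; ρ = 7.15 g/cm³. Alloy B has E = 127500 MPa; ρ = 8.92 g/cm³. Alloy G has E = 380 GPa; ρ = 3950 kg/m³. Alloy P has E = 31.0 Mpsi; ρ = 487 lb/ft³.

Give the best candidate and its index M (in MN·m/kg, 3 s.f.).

alloy G, M = 96.2 MN·m/kg

In SI units:
  alloy A: E = 2.957 GPa, ρ = 1110 kg/m³
  alloy F: E = 140.0 GPa, ρ = 7150 kg/m³
  alloy B: E = 127.5 GPa, ρ = 8920 kg/m³
  alloy G: E = 380.0 GPa, ρ = 3950 kg/m³
  alloy P: E = 213.7 GPa, ρ = 7801 kg/m³
  alloy G: M = 96.2 MN·m/kg
  alloy P: M = 27.4 MN·m/kg
  alloy F: M = 19.6 MN·m/kg
  alloy B: M = 14.3 MN·m/kg
  alloy A: M = 2.66 MN·m/kg
Alloy G has the largest M.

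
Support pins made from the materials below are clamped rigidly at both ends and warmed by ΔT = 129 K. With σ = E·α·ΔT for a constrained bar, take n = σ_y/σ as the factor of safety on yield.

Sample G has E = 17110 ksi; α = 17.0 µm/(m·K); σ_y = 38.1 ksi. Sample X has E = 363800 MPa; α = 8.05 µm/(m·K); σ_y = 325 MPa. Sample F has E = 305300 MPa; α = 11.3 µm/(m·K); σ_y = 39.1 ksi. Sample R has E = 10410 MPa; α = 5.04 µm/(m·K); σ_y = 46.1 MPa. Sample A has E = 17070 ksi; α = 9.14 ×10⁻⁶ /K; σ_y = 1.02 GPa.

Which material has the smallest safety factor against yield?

In consistent units (E in GPa, α in ×10⁻⁶/K, σ_y in MPa):
  sample G: E = 118.0, α = 17.0, σ_y = 262.7 → σ = 259 MPa, n = 1.02
  sample X: E = 363.8, α = 8.05, σ_y = 325.0 → σ = 378 MPa, n = 0.860
  sample F: E = 305.3, α = 11.3, σ_y = 269.6 → σ = 445 MPa, n = 0.606
  sample R: E = 10.41, α = 5.04, σ_y = 46.10 → σ = 6.77 MPa, n = 6.81
  sample A: E = 117.7, α = 9.14, σ_y = 1020 → σ = 139 MPa, n = 7.35
Smallest n: sample F with n = 0.606.

sample F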